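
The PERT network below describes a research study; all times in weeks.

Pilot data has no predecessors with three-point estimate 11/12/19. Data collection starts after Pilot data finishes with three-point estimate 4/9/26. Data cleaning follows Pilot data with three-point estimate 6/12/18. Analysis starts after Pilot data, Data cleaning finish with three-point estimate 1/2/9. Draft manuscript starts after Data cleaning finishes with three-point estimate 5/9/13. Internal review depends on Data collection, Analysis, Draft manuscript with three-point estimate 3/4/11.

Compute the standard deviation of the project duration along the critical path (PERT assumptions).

3.06 weeks

te_Pilot data = (11 + 4·12 + 19)/6 = 78/6 = 13; σ²_Pilot data = ((19−11)/6)² = 1.778
te_Data collection = (4 + 4·9 + 26)/6 = 66/6 = 11; σ²_Data collection = ((26−4)/6)² = 13.444
te_Data cleaning = (6 + 4·12 + 18)/6 = 72/6 = 12; σ²_Data cleaning = ((18−6)/6)² = 4.000
te_Analysis = (1 + 4·2 + 9)/6 = 18/6 = 3; σ²_Analysis = ((9−1)/6)² = 1.778
te_Draft manuscript = (5 + 4·9 + 13)/6 = 54/6 = 9; σ²_Draft manuscript = ((13−5)/6)² = 1.778
te_Internal review = (3 + 4·4 + 11)/6 = 30/6 = 5; σ²_Internal review = ((11−3)/6)² = 1.778

Forward pass:
ES_Pilot data = 0; EF_Pilot data = 13
ES_Data collection = 13; EF_Data collection = 13+11 = 24
ES_Data cleaning = 13; EF_Data cleaning = 13+12 = 25
ES_Analysis = max(EF_Pilot data=13, EF_Data cleaning=25) = 25; EF_Analysis = 25+3 = 28
ES_Draft manuscript = 25; EF_Draft manuscript = 25+9 = 34
ES_Internal review = max(EF_Data collection=24, EF_Analysis=28, EF_Draft manuscript=34) = 34; EF_Internal review = 34+5 = 39
Expected project duration μ = 39 weeks. Critical path: Pilot data → Data cleaning → Draft manuscript → Internal review.

Variance along critical path = 1.778 + 4.000 + 1.778 + 1.778 = 9.333
σ = √9.333 = 3.055 weeks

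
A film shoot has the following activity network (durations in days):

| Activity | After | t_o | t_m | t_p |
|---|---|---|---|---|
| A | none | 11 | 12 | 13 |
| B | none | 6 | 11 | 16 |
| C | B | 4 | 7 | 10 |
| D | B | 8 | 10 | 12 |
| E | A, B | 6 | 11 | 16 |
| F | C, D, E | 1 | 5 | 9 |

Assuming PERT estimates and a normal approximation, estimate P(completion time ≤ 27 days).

0.322

te_A = (11 + 4·12 + 13)/6 = 72/6 = 12; σ²_A = ((13−11)/6)² = 0.111
te_B = (6 + 4·11 + 16)/6 = 66/6 = 11; σ²_B = ((16−6)/6)² = 2.778
te_C = (4 + 4·7 + 10)/6 = 42/6 = 7; σ²_C = ((10−4)/6)² = 1.000
te_D = (8 + 4·10 + 12)/6 = 60/6 = 10; σ²_D = ((12−8)/6)² = 0.444
te_E = (6 + 4·11 + 16)/6 = 66/6 = 11; σ²_E = ((16−6)/6)² = 2.778
te_F = (1 + 4·5 + 9)/6 = 30/6 = 5; σ²_F = ((9−1)/6)² = 1.778

Forward pass:
ES_A = 0; EF_A = 12
ES_B = 0; EF_B = 11
ES_C = 11; EF_C = 11+7 = 18
ES_D = 11; EF_D = 11+10 = 21
ES_E = max(EF_A=12, EF_B=11) = 12; EF_E = 12+11 = 23
ES_F = max(EF_C=18, EF_D=21, EF_E=23) = 23; EF_F = 23+5 = 28
Expected project duration μ = 28 days. Critical path: A → E → F.

Variance along critical path = 0.111 + 2.778 + 1.778 = 4.667; σ = √4.667 = 2.160 days.
Z = (27 − 28) / 2.160 = -0.463
P(T ≤ 27) = Φ(-0.463) ≈ 0.322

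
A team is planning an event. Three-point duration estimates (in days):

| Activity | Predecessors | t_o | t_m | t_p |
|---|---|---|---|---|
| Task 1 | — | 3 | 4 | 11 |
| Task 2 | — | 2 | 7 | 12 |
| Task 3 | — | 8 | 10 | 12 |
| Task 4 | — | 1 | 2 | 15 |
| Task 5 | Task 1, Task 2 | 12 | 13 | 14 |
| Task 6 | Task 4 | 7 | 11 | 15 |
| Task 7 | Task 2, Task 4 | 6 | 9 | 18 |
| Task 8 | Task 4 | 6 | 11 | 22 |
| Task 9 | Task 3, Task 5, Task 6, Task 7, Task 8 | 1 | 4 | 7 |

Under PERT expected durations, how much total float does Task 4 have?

te_Task 1 = (3 + 4·4 + 11)/6 = 30/6 = 5
te_Task 2 = (2 + 4·7 + 12)/6 = 42/6 = 7
te_Task 3 = (8 + 4·10 + 12)/6 = 60/6 = 10
te_Task 4 = (1 + 4·2 + 15)/6 = 24/6 = 4
te_Task 5 = (12 + 4·13 + 14)/6 = 78/6 = 13
te_Task 6 = (7 + 4·11 + 15)/6 = 66/6 = 11
te_Task 7 = (6 + 4·9 + 18)/6 = 60/6 = 10
te_Task 8 = (6 + 4·11 + 22)/6 = 72/6 = 12
te_Task 9 = (1 + 4·4 + 7)/6 = 24/6 = 4

Forward pass:
ES_Task 1 = 0; EF_Task 1 = 5
ES_Task 2 = 0; EF_Task 2 = 7
ES_Task 3 = 0; EF_Task 3 = 10
ES_Task 4 = 0; EF_Task 4 = 4
ES_Task 5 = max(EF_Task 1=5, EF_Task 2=7) = 7; EF_Task 5 = 7+13 = 20
ES_Task 6 = 4; EF_Task 6 = 4+11 = 15
ES_Task 7 = max(EF_Task 2=7, EF_Task 4=4) = 7; EF_Task 7 = 7+10 = 17
ES_Task 8 = 4; EF_Task 8 = 4+12 = 16
ES_Task 9 = max(EF_Task 3=10, EF_Task 5=20, EF_Task 6=15, EF_Task 7=17, EF_Task 8=16) = 20; EF_Task 9 = 20+4 = 24
Expected project duration μ = 24 days. Critical path: Task 2 → Task 5 → Task 9.

Backward pass:
LF_Task 9 = 24; LS_Task 9 = 24−4 = 20
LF_Task 8 = LS_Task 9 = 20; LS_Task 8 = 20−12 = 8
LF_Task 7 = LS_Task 9 = 20; LS_Task 7 = 20−10 = 10
LF_Task 6 = LS_Task 9 = 20; LS_Task 6 = 20−11 = 9
LF_Task 5 = LS_Task 9 = 20; LS_Task 5 = 20−13 = 7
LF_Task 4 = min(LS_Task 6=9, LS_Task 7=10, LS_Task 8=8) = 8; LS_Task 4 = 8−4 = 4
LF_Task 3 = LS_Task 9 = 20; LS_Task 3 = 20−10 = 10
LF_Task 2 = min(LS_Task 5=7, LS_Task 7=10) = 7; LS_Task 2 = 7−7 = 0
LF_Task 1 = LS_Task 5 = 7; LS_Task 1 = 7−5 = 2
Slack_Task 4 = LS_Task 4 − ES_Task 4 = 4 − 0 = 4

4 days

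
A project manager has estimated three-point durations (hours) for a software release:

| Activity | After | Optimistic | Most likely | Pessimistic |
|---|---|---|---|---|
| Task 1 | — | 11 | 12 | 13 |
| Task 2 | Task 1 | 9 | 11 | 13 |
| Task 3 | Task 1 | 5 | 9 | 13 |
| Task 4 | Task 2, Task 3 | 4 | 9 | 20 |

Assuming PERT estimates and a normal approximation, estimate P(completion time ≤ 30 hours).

0.139

te_Task 1 = (11 + 4·12 + 13)/6 = 72/6 = 12; σ²_Task 1 = ((13−11)/6)² = 0.111
te_Task 2 = (9 + 4·11 + 13)/6 = 66/6 = 11; σ²_Task 2 = ((13−9)/6)² = 0.444
te_Task 3 = (5 + 4·9 + 13)/6 = 54/6 = 9; σ²_Task 3 = ((13−5)/6)² = 1.778
te_Task 4 = (4 + 4·9 + 20)/6 = 60/6 = 10; σ²_Task 4 = ((20−4)/6)² = 7.111

Forward pass:
ES_Task 1 = 0; EF_Task 1 = 12
ES_Task 2 = 12; EF_Task 2 = 12+11 = 23
ES_Task 3 = 12; EF_Task 3 = 12+9 = 21
ES_Task 4 = max(EF_Task 2=23, EF_Task 3=21) = 23; EF_Task 4 = 23+10 = 33
Expected project duration μ = 33 hours. Critical path: Task 1 → Task 2 → Task 4.

Variance along critical path = 0.111 + 0.444 + 7.111 = 7.667; σ = √7.667 = 2.769 hours.
Z = (30 − 33) / 2.769 = -1.083
P(T ≤ 30) = Φ(-1.083) ≈ 0.139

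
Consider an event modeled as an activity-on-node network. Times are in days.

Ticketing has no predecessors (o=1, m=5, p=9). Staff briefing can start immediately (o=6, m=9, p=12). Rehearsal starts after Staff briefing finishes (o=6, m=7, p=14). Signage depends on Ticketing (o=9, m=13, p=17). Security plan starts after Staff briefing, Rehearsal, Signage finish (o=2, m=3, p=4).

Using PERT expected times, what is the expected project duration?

21 days

te_Ticketing = (1 + 4·5 + 9)/6 = 30/6 = 5
te_Staff briefing = (6 + 4·9 + 12)/6 = 54/6 = 9
te_Rehearsal = (6 + 4·7 + 14)/6 = 48/6 = 8
te_Signage = (9 + 4·13 + 17)/6 = 78/6 = 13
te_Security plan = (2 + 4·3 + 4)/6 = 18/6 = 3

Forward pass:
ES_Ticketing = 0; EF_Ticketing = 5
ES_Staff briefing = 0; EF_Staff briefing = 9
ES_Rehearsal = 9; EF_Rehearsal = 9+8 = 17
ES_Signage = 5; EF_Signage = 5+13 = 18
ES_Security plan = max(EF_Staff briefing=9, EF_Rehearsal=17, EF_Signage=18) = 18; EF_Security plan = 18+3 = 21
Expected project duration μ = 21 days. Critical path: Ticketing → Signage → Security plan.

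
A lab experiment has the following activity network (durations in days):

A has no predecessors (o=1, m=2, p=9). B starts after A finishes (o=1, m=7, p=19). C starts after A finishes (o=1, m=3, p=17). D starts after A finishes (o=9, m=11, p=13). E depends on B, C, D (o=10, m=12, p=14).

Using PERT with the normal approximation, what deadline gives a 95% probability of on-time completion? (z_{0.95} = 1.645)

te_A = (1 + 4·2 + 9)/6 = 18/6 = 3; σ²_A = ((9−1)/6)² = 1.778
te_B = (1 + 4·7 + 19)/6 = 48/6 = 8; σ²_B = ((19−1)/6)² = 9.000
te_C = (1 + 4·3 + 17)/6 = 30/6 = 5; σ²_C = ((17−1)/6)² = 7.111
te_D = (9 + 4·11 + 13)/6 = 66/6 = 11; σ²_D = ((13−9)/6)² = 0.444
te_E = (10 + 4·12 + 14)/6 = 72/6 = 12; σ²_E = ((14−10)/6)² = 0.444

Forward pass:
ES_A = 0; EF_A = 3
ES_B = 3; EF_B = 3+8 = 11
ES_C = 3; EF_C = 3+5 = 8
ES_D = 3; EF_D = 3+11 = 14
ES_E = max(EF_B=11, EF_C=8, EF_D=14) = 14; EF_E = 14+12 = 26
Expected project duration μ = 26 days. Critical path: A → D → E.

Variance along critical path = 1.778 + 0.444 + 0.444 = 2.667; σ = 1.633 days.
D = μ + z·σ = 26 + 1.645·1.633 = 28.7 days

28.7 days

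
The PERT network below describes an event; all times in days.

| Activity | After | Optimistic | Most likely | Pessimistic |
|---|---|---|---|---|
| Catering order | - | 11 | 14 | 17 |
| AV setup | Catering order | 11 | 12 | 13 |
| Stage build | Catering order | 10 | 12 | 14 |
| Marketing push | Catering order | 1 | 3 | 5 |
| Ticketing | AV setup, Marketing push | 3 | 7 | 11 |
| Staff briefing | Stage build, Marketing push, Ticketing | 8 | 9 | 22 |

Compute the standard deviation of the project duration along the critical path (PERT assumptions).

te_Catering order = (11 + 4·14 + 17)/6 = 84/6 = 14; σ²_Catering order = ((17−11)/6)² = 1.000
te_AV setup = (11 + 4·12 + 13)/6 = 72/6 = 12; σ²_AV setup = ((13−11)/6)² = 0.111
te_Stage build = (10 + 4·12 + 14)/6 = 72/6 = 12; σ²_Stage build = ((14−10)/6)² = 0.444
te_Marketing push = (1 + 4·3 + 5)/6 = 18/6 = 3; σ²_Marketing push = ((5−1)/6)² = 0.444
te_Ticketing = (3 + 4·7 + 11)/6 = 42/6 = 7; σ²_Ticketing = ((11−3)/6)² = 1.778
te_Staff briefing = (8 + 4·9 + 22)/6 = 66/6 = 11; σ²_Staff briefing = ((22−8)/6)² = 5.444

Forward pass:
ES_Catering order = 0; EF_Catering order = 14
ES_AV setup = 14; EF_AV setup = 14+12 = 26
ES_Stage build = 14; EF_Stage build = 14+12 = 26
ES_Marketing push = 14; EF_Marketing push = 14+3 = 17
ES_Ticketing = max(EF_AV setup=26, EF_Marketing push=17) = 26; EF_Ticketing = 26+7 = 33
ES_Staff briefing = max(EF_Stage build=26, EF_Marketing push=17, EF_Ticketing=33) = 33; EF_Staff briefing = 33+11 = 44
Expected project duration μ = 44 days. Critical path: Catering order → AV setup → Ticketing → Staff briefing.

Variance along critical path = 1.000 + 0.111 + 1.778 + 5.444 = 8.333
σ = √8.333 = 2.887 days

2.89 days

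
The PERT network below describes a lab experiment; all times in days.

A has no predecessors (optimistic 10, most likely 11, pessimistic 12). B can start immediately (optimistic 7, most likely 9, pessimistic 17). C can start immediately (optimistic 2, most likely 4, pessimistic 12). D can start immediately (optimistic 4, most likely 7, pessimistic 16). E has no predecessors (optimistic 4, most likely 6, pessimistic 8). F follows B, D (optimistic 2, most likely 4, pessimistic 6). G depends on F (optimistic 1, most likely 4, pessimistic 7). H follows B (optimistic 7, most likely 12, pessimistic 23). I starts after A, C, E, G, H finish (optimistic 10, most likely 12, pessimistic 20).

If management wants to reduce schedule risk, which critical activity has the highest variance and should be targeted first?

H

te_A = (10 + 4·11 + 12)/6 = 66/6 = 11; σ²_A = ((12−10)/6)² = 0.111
te_B = (7 + 4·9 + 17)/6 = 60/6 = 10; σ²_B = ((17−7)/6)² = 2.778
te_C = (2 + 4·4 + 12)/6 = 30/6 = 5; σ²_C = ((12−2)/6)² = 2.778
te_D = (4 + 4·7 + 16)/6 = 48/6 = 8; σ²_D = ((16−4)/6)² = 4.000
te_E = (4 + 4·6 + 8)/6 = 36/6 = 6; σ²_E = ((8−4)/6)² = 0.444
te_F = (2 + 4·4 + 6)/6 = 24/6 = 4; σ²_F = ((6−2)/6)² = 0.444
te_G = (1 + 4·4 + 7)/6 = 24/6 = 4; σ²_G = ((7−1)/6)² = 1.000
te_H = (7 + 4·12 + 23)/6 = 78/6 = 13; σ²_H = ((23−7)/6)² = 7.111
te_I = (10 + 4·12 + 20)/6 = 78/6 = 13; σ²_I = ((20−10)/6)² = 2.778

Forward pass:
ES_A = 0; EF_A = 11
ES_B = 0; EF_B = 10
ES_C = 0; EF_C = 5
ES_D = 0; EF_D = 8
ES_E = 0; EF_E = 6
ES_F = max(EF_B=10, EF_D=8) = 10; EF_F = 10+4 = 14
ES_G = 14; EF_G = 14+4 = 18
ES_H = 10; EF_H = 10+13 = 23
ES_I = max(EF_A=11, EF_C=5, EF_E=6, EF_G=18, EF_H=23) = 23; EF_I = 23+13 = 36
Expected project duration μ = 36 days. Critical path: B → H → I.

Variances on critical path: σ²_B=2.778, σ²_H=7.111, σ²_I=2.778.
Largest is σ²_H = 7.111.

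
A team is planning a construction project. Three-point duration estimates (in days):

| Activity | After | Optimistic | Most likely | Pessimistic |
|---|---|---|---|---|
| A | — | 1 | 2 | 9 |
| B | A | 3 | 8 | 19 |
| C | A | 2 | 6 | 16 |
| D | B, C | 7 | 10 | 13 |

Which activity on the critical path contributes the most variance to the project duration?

te_A = (1 + 4·2 + 9)/6 = 18/6 = 3; σ²_A = ((9−1)/6)² = 1.778
te_B = (3 + 4·8 + 19)/6 = 54/6 = 9; σ²_B = ((19−3)/6)² = 7.111
te_C = (2 + 4·6 + 16)/6 = 42/6 = 7; σ²_C = ((16−2)/6)² = 5.444
te_D = (7 + 4·10 + 13)/6 = 60/6 = 10; σ²_D = ((13−7)/6)² = 1.000

Forward pass:
ES_A = 0; EF_A = 3
ES_B = 3; EF_B = 3+9 = 12
ES_C = 3; EF_C = 3+7 = 10
ES_D = max(EF_B=12, EF_C=10) = 12; EF_D = 12+10 = 22
Expected project duration μ = 22 days. Critical path: A → B → D.

Variances on critical path: σ²_A=1.778, σ²_B=7.111, σ²_D=1.000.
Largest is σ²_B = 7.111.

B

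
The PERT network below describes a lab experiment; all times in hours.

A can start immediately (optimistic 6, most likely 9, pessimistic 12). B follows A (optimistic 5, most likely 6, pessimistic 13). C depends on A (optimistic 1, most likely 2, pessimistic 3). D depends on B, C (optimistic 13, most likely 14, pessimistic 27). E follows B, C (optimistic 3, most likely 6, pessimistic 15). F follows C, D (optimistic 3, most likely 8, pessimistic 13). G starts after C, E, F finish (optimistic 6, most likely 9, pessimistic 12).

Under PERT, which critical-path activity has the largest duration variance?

te_A = (6 + 4·9 + 12)/6 = 54/6 = 9; σ²_A = ((12−6)/6)² = 1.000
te_B = (5 + 4·6 + 13)/6 = 42/6 = 7; σ²_B = ((13−5)/6)² = 1.778
te_C = (1 + 4·2 + 3)/6 = 12/6 = 2; σ²_C = ((3−1)/6)² = 0.111
te_D = (13 + 4·14 + 27)/6 = 96/6 = 16; σ²_D = ((27−13)/6)² = 5.444
te_E = (3 + 4·6 + 15)/6 = 42/6 = 7; σ²_E = ((15−3)/6)² = 4.000
te_F = (3 + 4·8 + 13)/6 = 48/6 = 8; σ²_F = ((13−3)/6)² = 2.778
te_G = (6 + 4·9 + 12)/6 = 54/6 = 9; σ²_G = ((12−6)/6)² = 1.000

Forward pass:
ES_A = 0; EF_A = 9
ES_B = 9; EF_B = 9+7 = 16
ES_C = 9; EF_C = 9+2 = 11
ES_D = max(EF_B=16, EF_C=11) = 16; EF_D = 16+16 = 32
ES_E = max(EF_B=16, EF_C=11) = 16; EF_E = 16+7 = 23
ES_F = max(EF_C=11, EF_D=32) = 32; EF_F = 32+8 = 40
ES_G = max(EF_C=11, EF_E=23, EF_F=40) = 40; EF_G = 40+9 = 49
Expected project duration μ = 49 hours. Critical path: A → B → D → F → G.

Variances on critical path: σ²_A=1.000, σ²_B=1.778, σ²_D=5.444, σ²_F=2.778, σ²_G=1.000.
Largest is σ²_D = 5.444.

D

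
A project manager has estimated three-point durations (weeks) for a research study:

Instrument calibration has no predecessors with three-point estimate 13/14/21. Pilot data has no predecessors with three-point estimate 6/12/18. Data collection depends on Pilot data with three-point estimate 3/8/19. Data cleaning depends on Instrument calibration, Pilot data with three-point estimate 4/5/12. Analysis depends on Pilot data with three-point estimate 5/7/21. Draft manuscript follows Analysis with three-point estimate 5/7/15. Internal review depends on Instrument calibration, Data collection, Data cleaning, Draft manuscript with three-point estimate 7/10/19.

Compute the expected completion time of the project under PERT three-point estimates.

te_Instrument calibration = (13 + 4·14 + 21)/6 = 90/6 = 15
te_Pilot data = (6 + 4·12 + 18)/6 = 72/6 = 12
te_Data collection = (3 + 4·8 + 19)/6 = 54/6 = 9
te_Data cleaning = (4 + 4·5 + 12)/6 = 36/6 = 6
te_Analysis = (5 + 4·7 + 21)/6 = 54/6 = 9
te_Draft manuscript = (5 + 4·7 + 15)/6 = 48/6 = 8
te_Internal review = (7 + 4·10 + 19)/6 = 66/6 = 11

Forward pass:
ES_Instrument calibration = 0; EF_Instrument calibration = 15
ES_Pilot data = 0; EF_Pilot data = 12
ES_Data collection = 12; EF_Data collection = 12+9 = 21
ES_Data cleaning = max(EF_Instrument calibration=15, EF_Pilot data=12) = 15; EF_Data cleaning = 15+6 = 21
ES_Analysis = 12; EF_Analysis = 12+9 = 21
ES_Draft manuscript = 21; EF_Draft manuscript = 21+8 = 29
ES_Internal review = max(EF_Instrument calibration=15, EF_Data collection=21, EF_Data cleaning=21, EF_Draft manuscript=29) = 29; EF_Internal review = 29+11 = 40
Expected project duration μ = 40 weeks. Critical path: Pilot data → Analysis → Draft manuscript → Internal review.

40 weeks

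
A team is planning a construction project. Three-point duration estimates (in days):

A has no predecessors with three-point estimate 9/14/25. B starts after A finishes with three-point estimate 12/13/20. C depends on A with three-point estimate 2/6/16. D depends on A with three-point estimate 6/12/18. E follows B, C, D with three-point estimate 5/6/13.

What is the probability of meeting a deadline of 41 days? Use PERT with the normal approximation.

0.937

te_A = (9 + 4·14 + 25)/6 = 90/6 = 15; σ²_A = ((25−9)/6)² = 7.111
te_B = (12 + 4·13 + 20)/6 = 84/6 = 14; σ²_B = ((20−12)/6)² = 1.778
te_C = (2 + 4·6 + 16)/6 = 42/6 = 7; σ²_C = ((16−2)/6)² = 5.444
te_D = (6 + 4·12 + 18)/6 = 72/6 = 12; σ²_D = ((18−6)/6)² = 4.000
te_E = (5 + 4·6 + 13)/6 = 42/6 = 7; σ²_E = ((13−5)/6)² = 1.778

Forward pass:
ES_A = 0; EF_A = 15
ES_B = 15; EF_B = 15+14 = 29
ES_C = 15; EF_C = 15+7 = 22
ES_D = 15; EF_D = 15+12 = 27
ES_E = max(EF_B=29, EF_C=22, EF_D=27) = 29; EF_E = 29+7 = 36
Expected project duration μ = 36 days. Critical path: A → B → E.

Variance along critical path = 7.111 + 1.778 + 1.778 = 10.667; σ = √10.667 = 3.266 days.
Z = (41 − 36) / 3.266 = 1.531
P(T ≤ 41) = Φ(1.531) ≈ 0.937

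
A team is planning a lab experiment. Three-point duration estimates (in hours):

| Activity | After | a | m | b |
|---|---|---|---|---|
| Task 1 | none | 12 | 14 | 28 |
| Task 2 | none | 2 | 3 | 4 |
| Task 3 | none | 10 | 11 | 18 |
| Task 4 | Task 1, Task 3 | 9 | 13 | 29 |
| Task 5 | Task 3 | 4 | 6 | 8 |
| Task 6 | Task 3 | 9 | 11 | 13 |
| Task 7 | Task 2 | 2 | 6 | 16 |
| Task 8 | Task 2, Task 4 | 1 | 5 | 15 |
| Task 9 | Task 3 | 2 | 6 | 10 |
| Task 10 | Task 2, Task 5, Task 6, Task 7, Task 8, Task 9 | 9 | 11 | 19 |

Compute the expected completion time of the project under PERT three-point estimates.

te_Task 1 = (12 + 4·14 + 28)/6 = 96/6 = 16
te_Task 2 = (2 + 4·3 + 4)/6 = 18/6 = 3
te_Task 3 = (10 + 4·11 + 18)/6 = 72/6 = 12
te_Task 4 = (9 + 4·13 + 29)/6 = 90/6 = 15
te_Task 5 = (4 + 4·6 + 8)/6 = 36/6 = 6
te_Task 6 = (9 + 4·11 + 13)/6 = 66/6 = 11
te_Task 7 = (2 + 4·6 + 16)/6 = 42/6 = 7
te_Task 8 = (1 + 4·5 + 15)/6 = 36/6 = 6
te_Task 9 = (2 + 4·6 + 10)/6 = 36/6 = 6
te_Task 10 = (9 + 4·11 + 19)/6 = 72/6 = 12

Forward pass:
ES_Task 1 = 0; EF_Task 1 = 16
ES_Task 2 = 0; EF_Task 2 = 3
ES_Task 3 = 0; EF_Task 3 = 12
ES_Task 4 = max(EF_Task 1=16, EF_Task 3=12) = 16; EF_Task 4 = 16+15 = 31
ES_Task 5 = 12; EF_Task 5 = 12+6 = 18
ES_Task 6 = 12; EF_Task 6 = 12+11 = 23
ES_Task 7 = 3; EF_Task 7 = 3+7 = 10
ES_Task 8 = max(EF_Task 2=3, EF_Task 4=31) = 31; EF_Task 8 = 31+6 = 37
ES_Task 9 = 12; EF_Task 9 = 12+6 = 18
ES_Task 10 = max(EF_Task 2=3, EF_Task 5=18, EF_Task 6=23, EF_Task 7=10, EF_Task 8=37, EF_Task 9=18) = 37; EF_Task 10 = 37+12 = 49
Expected project duration μ = 49 hours. Critical path: Task 1 → Task 4 → Task 8 → Task 10.

49 hours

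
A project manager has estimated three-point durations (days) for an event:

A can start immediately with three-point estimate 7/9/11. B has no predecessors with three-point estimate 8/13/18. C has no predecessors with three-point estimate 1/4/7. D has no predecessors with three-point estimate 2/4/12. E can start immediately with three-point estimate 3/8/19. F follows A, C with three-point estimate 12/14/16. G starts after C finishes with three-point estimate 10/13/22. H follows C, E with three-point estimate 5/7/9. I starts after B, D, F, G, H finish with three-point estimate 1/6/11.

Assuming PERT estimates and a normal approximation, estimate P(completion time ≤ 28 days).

0.301

te_A = (7 + 4·9 + 11)/6 = 54/6 = 9; σ²_A = ((11−7)/6)² = 0.444
te_B = (8 + 4·13 + 18)/6 = 78/6 = 13; σ²_B = ((18−8)/6)² = 2.778
te_C = (1 + 4·4 + 7)/6 = 24/6 = 4; σ²_C = ((7−1)/6)² = 1.000
te_D = (2 + 4·4 + 12)/6 = 30/6 = 5; σ²_D = ((12−2)/6)² = 2.778
te_E = (3 + 4·8 + 19)/6 = 54/6 = 9; σ²_E = ((19−3)/6)² = 7.111
te_F = (12 + 4·14 + 16)/6 = 84/6 = 14; σ²_F = ((16−12)/6)² = 0.444
te_G = (10 + 4·13 + 22)/6 = 84/6 = 14; σ²_G = ((22−10)/6)² = 4.000
te_H = (5 + 4·7 + 9)/6 = 42/6 = 7; σ²_H = ((9−5)/6)² = 0.444
te_I = (1 + 4·6 + 11)/6 = 36/6 = 6; σ²_I = ((11−1)/6)² = 2.778

Forward pass:
ES_A = 0; EF_A = 9
ES_B = 0; EF_B = 13
ES_C = 0; EF_C = 4
ES_D = 0; EF_D = 5
ES_E = 0; EF_E = 9
ES_F = max(EF_A=9, EF_C=4) = 9; EF_F = 9+14 = 23
ES_G = 4; EF_G = 4+14 = 18
ES_H = max(EF_C=4, EF_E=9) = 9; EF_H = 9+7 = 16
ES_I = max(EF_B=13, EF_D=5, EF_F=23, EF_G=18, EF_H=16) = 23; EF_I = 23+6 = 29
Expected project duration μ = 29 days. Critical path: A → F → I.

Variance along critical path = 0.444 + 0.444 + 2.778 = 3.667; σ = √3.667 = 1.915 days.
Z = (28 − 29) / 1.915 = -0.522
P(T ≤ 28) = Φ(-0.522) ≈ 0.301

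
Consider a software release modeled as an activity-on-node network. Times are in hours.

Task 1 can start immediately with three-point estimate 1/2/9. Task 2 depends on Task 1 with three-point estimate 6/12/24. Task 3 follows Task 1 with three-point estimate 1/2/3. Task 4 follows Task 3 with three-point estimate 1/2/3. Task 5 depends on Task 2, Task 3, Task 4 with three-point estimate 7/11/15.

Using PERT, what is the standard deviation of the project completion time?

te_Task 1 = (1 + 4·2 + 9)/6 = 18/6 = 3; σ²_Task 1 = ((9−1)/6)² = 1.778
te_Task 2 = (6 + 4·12 + 24)/6 = 78/6 = 13; σ²_Task 2 = ((24−6)/6)² = 9.000
te_Task 3 = (1 + 4·2 + 3)/6 = 12/6 = 2; σ²_Task 3 = ((3−1)/6)² = 0.111
te_Task 4 = (1 + 4·2 + 3)/6 = 12/6 = 2; σ²_Task 4 = ((3−1)/6)² = 0.111
te_Task 5 = (7 + 4·11 + 15)/6 = 66/6 = 11; σ²_Task 5 = ((15−7)/6)² = 1.778

Forward pass:
ES_Task 1 = 0; EF_Task 1 = 3
ES_Task 2 = 3; EF_Task 2 = 3+13 = 16
ES_Task 3 = 3; EF_Task 3 = 3+2 = 5
ES_Task 4 = 5; EF_Task 4 = 5+2 = 7
ES_Task 5 = max(EF_Task 2=16, EF_Task 3=5, EF_Task 4=7) = 16; EF_Task 5 = 16+11 = 27
Expected project duration μ = 27 hours. Critical path: Task 1 → Task 2 → Task 5.

Variance along critical path = 1.778 + 9.000 + 1.778 = 12.556
σ = √12.556 = 3.543 hours

3.54 hours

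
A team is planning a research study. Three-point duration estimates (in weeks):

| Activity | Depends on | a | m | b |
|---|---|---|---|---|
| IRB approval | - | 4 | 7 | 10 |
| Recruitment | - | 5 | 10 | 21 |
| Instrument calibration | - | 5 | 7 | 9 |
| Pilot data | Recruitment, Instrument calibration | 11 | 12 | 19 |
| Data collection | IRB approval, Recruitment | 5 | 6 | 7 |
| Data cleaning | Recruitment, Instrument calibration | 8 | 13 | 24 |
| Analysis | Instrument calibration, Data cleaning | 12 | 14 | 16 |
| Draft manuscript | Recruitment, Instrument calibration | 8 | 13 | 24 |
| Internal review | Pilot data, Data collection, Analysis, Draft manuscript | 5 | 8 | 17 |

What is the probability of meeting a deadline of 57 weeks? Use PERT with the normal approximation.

te_IRB approval = (4 + 4·7 + 10)/6 = 42/6 = 7; σ²_IRB approval = ((10−4)/6)² = 1.000
te_Recruitment = (5 + 4·10 + 21)/6 = 66/6 = 11; σ²_Recruitment = ((21−5)/6)² = 7.111
te_Instrument calibration = (5 + 4·7 + 9)/6 = 42/6 = 7; σ²_Instrument calibration = ((9−5)/6)² = 0.444
te_Pilot data = (11 + 4·12 + 19)/6 = 78/6 = 13; σ²_Pilot data = ((19−11)/6)² = 1.778
te_Data collection = (5 + 4·6 + 7)/6 = 36/6 = 6; σ²_Data collection = ((7−5)/6)² = 0.111
te_Data cleaning = (8 + 4·13 + 24)/6 = 84/6 = 14; σ²_Data cleaning = ((24−8)/6)² = 7.111
te_Analysis = (12 + 4·14 + 16)/6 = 84/6 = 14; σ²_Analysis = ((16−12)/6)² = 0.444
te_Draft manuscript = (8 + 4·13 + 24)/6 = 84/6 = 14; σ²_Draft manuscript = ((24−8)/6)² = 7.111
te_Internal review = (5 + 4·8 + 17)/6 = 54/6 = 9; σ²_Internal review = ((17−5)/6)² = 4.000

Forward pass:
ES_IRB approval = 0; EF_IRB approval = 7
ES_Recruitment = 0; EF_Recruitment = 11
ES_Instrument calibration = 0; EF_Instrument calibration = 7
ES_Pilot data = max(EF_Recruitment=11, EF_Instrument calibration=7) = 11; EF_Pilot data = 11+13 = 24
ES_Data collection = max(EF_IRB approval=7, EF_Recruitment=11) = 11; EF_Data collection = 11+6 = 17
ES_Data cleaning = max(EF_Recruitment=11, EF_Instrument calibration=7) = 11; EF_Data cleaning = 11+14 = 25
ES_Analysis = max(EF_Instrument calibration=7, EF_Data cleaning=25) = 25; EF_Analysis = 25+14 = 39
ES_Draft manuscript = max(EF_Recruitment=11, EF_Instrument calibration=7) = 11; EF_Draft manuscript = 11+14 = 25
ES_Internal review = max(EF_Pilot data=24, EF_Data collection=17, EF_Analysis=39, EF_Draft manuscript=25) = 39; EF_Internal review = 39+9 = 48
Expected project duration μ = 48 weeks. Critical path: Recruitment → Data cleaning → Analysis → Internal review.

Variance along critical path = 7.111 + 7.111 + 0.444 + 4.000 = 18.667; σ = √18.667 = 4.320 weeks.
Z = (57 − 48) / 4.320 = 2.083
P(T ≤ 57) = Φ(2.083) ≈ 0.981

0.981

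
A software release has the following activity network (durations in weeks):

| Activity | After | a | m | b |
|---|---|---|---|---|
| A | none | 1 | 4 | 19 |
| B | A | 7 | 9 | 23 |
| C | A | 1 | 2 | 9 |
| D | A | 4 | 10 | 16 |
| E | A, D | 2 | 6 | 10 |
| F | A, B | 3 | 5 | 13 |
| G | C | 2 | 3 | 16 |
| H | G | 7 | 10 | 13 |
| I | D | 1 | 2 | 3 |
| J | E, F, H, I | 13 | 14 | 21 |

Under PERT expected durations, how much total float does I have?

te_A = (1 + 4·4 + 19)/6 = 36/6 = 6
te_B = (7 + 4·9 + 23)/6 = 66/6 = 11
te_C = (1 + 4·2 + 9)/6 = 18/6 = 3
te_D = (4 + 4·10 + 16)/6 = 60/6 = 10
te_E = (2 + 4·6 + 10)/6 = 36/6 = 6
te_F = (3 + 4·5 + 13)/6 = 36/6 = 6
te_G = (2 + 4·3 + 16)/6 = 30/6 = 5
te_H = (7 + 4·10 + 13)/6 = 60/6 = 10
te_I = (1 + 4·2 + 3)/6 = 12/6 = 2
te_J = (13 + 4·14 + 21)/6 = 90/6 = 15

Forward pass:
ES_A = 0; EF_A = 6
ES_B = 6; EF_B = 6+11 = 17
ES_C = 6; EF_C = 6+3 = 9
ES_D = 6; EF_D = 6+10 = 16
ES_E = max(EF_A=6, EF_D=16) = 16; EF_E = 16+6 = 22
ES_F = max(EF_A=6, EF_B=17) = 17; EF_F = 17+6 = 23
ES_G = 9; EF_G = 9+5 = 14
ES_H = 14; EF_H = 14+10 = 24
ES_I = 16; EF_I = 16+2 = 18
ES_J = max(EF_E=22, EF_F=23, EF_H=24, EF_I=18) = 24; EF_J = 24+15 = 39
Expected project duration μ = 39 weeks. Critical path: A → C → G → H → J.

Backward pass:
LF_J = 39; LS_J = 39−15 = 24
LF_I = LS_J = 24; LS_I = 24−2 = 22
LF_H = LS_J = 24; LS_H = 24−10 = 14
LF_G = LS_H = 14; LS_G = 14−5 = 9
LF_F = LS_J = 24; LS_F = 24−6 = 18
LF_E = LS_J = 24; LS_E = 24−6 = 18
LF_D = min(LS_E=18, LS_I=22) = 18; LS_D = 18−10 = 8
LF_C = LS_G = 9; LS_C = 9−3 = 6
LF_B = LS_F = 18; LS_B = 18−11 = 7
LF_A = min(LS_B=7, LS_C=6, LS_D=8, LS_E=18, LS_F=18) = 6; LS_A = 6−6 = 0
Slack_I = LS_I − ES_I = 22 − 16 = 6

6 weeks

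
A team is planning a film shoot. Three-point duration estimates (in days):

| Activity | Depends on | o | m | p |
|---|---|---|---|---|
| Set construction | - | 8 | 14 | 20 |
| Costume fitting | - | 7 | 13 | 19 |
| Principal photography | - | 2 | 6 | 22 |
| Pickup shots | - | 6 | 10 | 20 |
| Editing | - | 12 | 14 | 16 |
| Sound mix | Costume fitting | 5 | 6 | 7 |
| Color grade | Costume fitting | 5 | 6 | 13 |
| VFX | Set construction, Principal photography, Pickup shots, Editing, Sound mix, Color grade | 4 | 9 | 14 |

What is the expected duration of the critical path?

29 days

te_Set construction = (8 + 4·14 + 20)/6 = 84/6 = 14
te_Costume fitting = (7 + 4·13 + 19)/6 = 78/6 = 13
te_Principal photography = (2 + 4·6 + 22)/6 = 48/6 = 8
te_Pickup shots = (6 + 4·10 + 20)/6 = 66/6 = 11
te_Editing = (12 + 4·14 + 16)/6 = 84/6 = 14
te_Sound mix = (5 + 4·6 + 7)/6 = 36/6 = 6
te_Color grade = (5 + 4·6 + 13)/6 = 42/6 = 7
te_VFX = (4 + 4·9 + 14)/6 = 54/6 = 9

Forward pass:
ES_Set construction = 0; EF_Set construction = 14
ES_Costume fitting = 0; EF_Costume fitting = 13
ES_Principal photography = 0; EF_Principal photography = 8
ES_Pickup shots = 0; EF_Pickup shots = 11
ES_Editing = 0; EF_Editing = 14
ES_Sound mix = 13; EF_Sound mix = 13+6 = 19
ES_Color grade = 13; EF_Color grade = 13+7 = 20
ES_VFX = max(EF_Set construction=14, EF_Principal photography=8, EF_Pickup shots=11, EF_Editing=14, EF_Sound mix=19, EF_Color grade=20) = 20; EF_VFX = 20+9 = 29
Expected project duration μ = 29 days. Critical path: Costume fitting → Color grade → VFX.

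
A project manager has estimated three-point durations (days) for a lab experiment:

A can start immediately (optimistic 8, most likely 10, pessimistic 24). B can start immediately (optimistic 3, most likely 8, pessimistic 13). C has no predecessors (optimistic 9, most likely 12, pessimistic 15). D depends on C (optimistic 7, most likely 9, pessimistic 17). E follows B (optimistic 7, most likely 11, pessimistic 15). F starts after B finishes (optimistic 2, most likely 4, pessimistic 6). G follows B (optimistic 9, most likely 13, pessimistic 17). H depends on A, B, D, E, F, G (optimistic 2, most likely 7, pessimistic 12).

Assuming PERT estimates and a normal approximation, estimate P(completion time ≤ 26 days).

0.121

te_A = (8 + 4·10 + 24)/6 = 72/6 = 12; σ²_A = ((24−8)/6)² = 7.111
te_B = (3 + 4·8 + 13)/6 = 48/6 = 8; σ²_B = ((13−3)/6)² = 2.778
te_C = (9 + 4·12 + 15)/6 = 72/6 = 12; σ²_C = ((15−9)/6)² = 1.000
te_D = (7 + 4·9 + 17)/6 = 60/6 = 10; σ²_D = ((17−7)/6)² = 2.778
te_E = (7 + 4·11 + 15)/6 = 66/6 = 11; σ²_E = ((15−7)/6)² = 1.778
te_F = (2 + 4·4 + 6)/6 = 24/6 = 4; σ²_F = ((6−2)/6)² = 0.444
te_G = (9 + 4·13 + 17)/6 = 78/6 = 13; σ²_G = ((17−9)/6)² = 1.778
te_H = (2 + 4·7 + 12)/6 = 42/6 = 7; σ²_H = ((12−2)/6)² = 2.778

Forward pass:
ES_A = 0; EF_A = 12
ES_B = 0; EF_B = 8
ES_C = 0; EF_C = 12
ES_D = 12; EF_D = 12+10 = 22
ES_E = 8; EF_E = 8+11 = 19
ES_F = 8; EF_F = 8+4 = 12
ES_G = 8; EF_G = 8+13 = 21
ES_H = max(EF_A=12, EF_B=8, EF_D=22, EF_E=19, EF_F=12, EF_G=21) = 22; EF_H = 22+7 = 29
Expected project duration μ = 29 days. Critical path: C → D → H.

Variance along critical path = 1.000 + 2.778 + 2.778 = 6.556; σ = √6.556 = 2.560 days.
Z = (26 − 29) / 2.560 = -1.172
P(T ≤ 26) = Φ(-1.172) ≈ 0.121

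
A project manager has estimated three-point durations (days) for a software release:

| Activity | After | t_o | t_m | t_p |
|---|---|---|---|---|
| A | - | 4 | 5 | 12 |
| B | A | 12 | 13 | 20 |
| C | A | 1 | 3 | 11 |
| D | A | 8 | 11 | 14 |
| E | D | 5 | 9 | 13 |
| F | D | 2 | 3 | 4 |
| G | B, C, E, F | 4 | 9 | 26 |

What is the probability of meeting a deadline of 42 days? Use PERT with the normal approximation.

te_A = (4 + 4·5 + 12)/6 = 36/6 = 6; σ²_A = ((12−4)/6)² = 1.778
te_B = (12 + 4·13 + 20)/6 = 84/6 = 14; σ²_B = ((20−12)/6)² = 1.778
te_C = (1 + 4·3 + 11)/6 = 24/6 = 4; σ²_C = ((11−1)/6)² = 2.778
te_D = (8 + 4·11 + 14)/6 = 66/6 = 11; σ²_D = ((14−8)/6)² = 1.000
te_E = (5 + 4·9 + 13)/6 = 54/6 = 9; σ²_E = ((13−5)/6)² = 1.778
te_F = (2 + 4·3 + 4)/6 = 18/6 = 3; σ²_F = ((4−2)/6)² = 0.111
te_G = (4 + 4·9 + 26)/6 = 66/6 = 11; σ²_G = ((26−4)/6)² = 13.444

Forward pass:
ES_A = 0; EF_A = 6
ES_B = 6; EF_B = 6+14 = 20
ES_C = 6; EF_C = 6+4 = 10
ES_D = 6; EF_D = 6+11 = 17
ES_E = 17; EF_E = 17+9 = 26
ES_F = 17; EF_F = 17+3 = 20
ES_G = max(EF_B=20, EF_C=10, EF_E=26, EF_F=20) = 26; EF_G = 26+11 = 37
Expected project duration μ = 37 days. Critical path: A → D → E → G.

Variance along critical path = 1.778 + 1.000 + 1.778 + 13.444 = 18.000; σ = √18.000 = 4.243 days.
Z = (42 − 37) / 4.243 = 1.179
P(T ≤ 42) = Φ(1.179) ≈ 0.881

0.881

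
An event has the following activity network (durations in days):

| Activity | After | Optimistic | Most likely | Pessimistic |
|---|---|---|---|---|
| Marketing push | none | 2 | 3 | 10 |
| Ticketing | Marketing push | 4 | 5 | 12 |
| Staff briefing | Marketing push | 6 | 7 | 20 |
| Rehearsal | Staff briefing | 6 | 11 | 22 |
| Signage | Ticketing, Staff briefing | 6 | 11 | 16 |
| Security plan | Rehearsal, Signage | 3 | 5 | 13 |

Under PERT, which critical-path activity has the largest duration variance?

te_Marketing push = (2 + 4·3 + 10)/6 = 24/6 = 4; σ²_Marketing push = ((10−2)/6)² = 1.778
te_Ticketing = (4 + 4·5 + 12)/6 = 36/6 = 6; σ²_Ticketing = ((12−4)/6)² = 1.778
te_Staff briefing = (6 + 4·7 + 20)/6 = 54/6 = 9; σ²_Staff briefing = ((20−6)/6)² = 5.444
te_Rehearsal = (6 + 4·11 + 22)/6 = 72/6 = 12; σ²_Rehearsal = ((22−6)/6)² = 7.111
te_Signage = (6 + 4·11 + 16)/6 = 66/6 = 11; σ²_Signage = ((16−6)/6)² = 2.778
te_Security plan = (3 + 4·5 + 13)/6 = 36/6 = 6; σ²_Security plan = ((13−3)/6)² = 2.778

Forward pass:
ES_Marketing push = 0; EF_Marketing push = 4
ES_Ticketing = 4; EF_Ticketing = 4+6 = 10
ES_Staff briefing = 4; EF_Staff briefing = 4+9 = 13
ES_Rehearsal = 13; EF_Rehearsal = 13+12 = 25
ES_Signage = max(EF_Ticketing=10, EF_Staff briefing=13) = 13; EF_Signage = 13+11 = 24
ES_Security plan = max(EF_Rehearsal=25, EF_Signage=24) = 25; EF_Security plan = 25+6 = 31
Expected project duration μ = 31 days. Critical path: Marketing push → Staff briefing → Rehearsal → Security plan.

Variances on critical path: σ²_Marketing push=1.778, σ²_Staff briefing=5.444, σ²_Rehearsal=7.111, σ²_Security plan=2.778.
Largest is σ²_Rehearsal = 7.111.

Rehearsal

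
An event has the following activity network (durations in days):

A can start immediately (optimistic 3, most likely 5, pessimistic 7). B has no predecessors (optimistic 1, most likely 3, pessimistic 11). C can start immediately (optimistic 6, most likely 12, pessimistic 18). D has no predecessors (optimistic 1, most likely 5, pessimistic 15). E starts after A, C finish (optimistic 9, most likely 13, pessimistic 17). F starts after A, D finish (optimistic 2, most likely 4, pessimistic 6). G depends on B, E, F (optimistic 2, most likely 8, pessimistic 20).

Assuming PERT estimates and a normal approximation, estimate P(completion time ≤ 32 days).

te_A = (3 + 4·5 + 7)/6 = 30/6 = 5; σ²_A = ((7−3)/6)² = 0.444
te_B = (1 + 4·3 + 11)/6 = 24/6 = 4; σ²_B = ((11−1)/6)² = 2.778
te_C = (6 + 4·12 + 18)/6 = 72/6 = 12; σ²_C = ((18−6)/6)² = 4.000
te_D = (1 + 4·5 + 15)/6 = 36/6 = 6; σ²_D = ((15−1)/6)² = 5.444
te_E = (9 + 4·13 + 17)/6 = 78/6 = 13; σ²_E = ((17−9)/6)² = 1.778
te_F = (2 + 4·4 + 6)/6 = 24/6 = 4; σ²_F = ((6−2)/6)² = 0.444
te_G = (2 + 4·8 + 20)/6 = 54/6 = 9; σ²_G = ((20−2)/6)² = 9.000

Forward pass:
ES_A = 0; EF_A = 5
ES_B = 0; EF_B = 4
ES_C = 0; EF_C = 12
ES_D = 0; EF_D = 6
ES_E = max(EF_A=5, EF_C=12) = 12; EF_E = 12+13 = 25
ES_F = max(EF_A=5, EF_D=6) = 6; EF_F = 6+4 = 10
ES_G = max(EF_B=4, EF_E=25, EF_F=10) = 25; EF_G = 25+9 = 34
Expected project duration μ = 34 days. Critical path: C → E → G.

Variance along critical path = 4.000 + 1.778 + 9.000 = 14.778; σ = √14.778 = 3.844 days.
Z = (32 − 34) / 3.844 = -0.520
P(T ≤ 32) = Φ(-0.520) ≈ 0.301

0.301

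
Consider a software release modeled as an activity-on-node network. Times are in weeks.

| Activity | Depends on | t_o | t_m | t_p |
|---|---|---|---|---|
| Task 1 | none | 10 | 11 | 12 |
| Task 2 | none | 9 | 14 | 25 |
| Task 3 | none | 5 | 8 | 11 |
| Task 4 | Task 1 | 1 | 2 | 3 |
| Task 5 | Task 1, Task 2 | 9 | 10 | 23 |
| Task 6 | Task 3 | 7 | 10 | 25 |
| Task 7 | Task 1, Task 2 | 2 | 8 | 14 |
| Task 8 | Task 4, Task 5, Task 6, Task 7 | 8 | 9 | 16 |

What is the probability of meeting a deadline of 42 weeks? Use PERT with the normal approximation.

te_Task 1 = (10 + 4·11 + 12)/6 = 66/6 = 11; σ²_Task 1 = ((12−10)/6)² = 0.111
te_Task 2 = (9 + 4·14 + 25)/6 = 90/6 = 15; σ²_Task 2 = ((25−9)/6)² = 7.111
te_Task 3 = (5 + 4·8 + 11)/6 = 48/6 = 8; σ²_Task 3 = ((11−5)/6)² = 1.000
te_Task 4 = (1 + 4·2 + 3)/6 = 12/6 = 2; σ²_Task 4 = ((3−1)/6)² = 0.111
te_Task 5 = (9 + 4·10 + 23)/6 = 72/6 = 12; σ²_Task 5 = ((23−9)/6)² = 5.444
te_Task 6 = (7 + 4·10 + 25)/6 = 72/6 = 12; σ²_Task 6 = ((25−7)/6)² = 9.000
te_Task 7 = (2 + 4·8 + 14)/6 = 48/6 = 8; σ²_Task 7 = ((14−2)/6)² = 4.000
te_Task 8 = (8 + 4·9 + 16)/6 = 60/6 = 10; σ²_Task 8 = ((16−8)/6)² = 1.778

Forward pass:
ES_Task 1 = 0; EF_Task 1 = 11
ES_Task 2 = 0; EF_Task 2 = 15
ES_Task 3 = 0; EF_Task 3 = 8
ES_Task 4 = 11; EF_Task 4 = 11+2 = 13
ES_Task 5 = max(EF_Task 1=11, EF_Task 2=15) = 15; EF_Task 5 = 15+12 = 27
ES_Task 6 = 8; EF_Task 6 = 8+12 = 20
ES_Task 7 = max(EF_Task 1=11, EF_Task 2=15) = 15; EF_Task 7 = 15+8 = 23
ES_Task 8 = max(EF_Task 4=13, EF_Task 5=27, EF_Task 6=20, EF_Task 7=23) = 27; EF_Task 8 = 27+10 = 37
Expected project duration μ = 37 weeks. Critical path: Task 2 → Task 5 → Task 8.

Variance along critical path = 7.111 + 5.444 + 1.778 = 14.333; σ = √14.333 = 3.786 weeks.
Z = (42 − 37) / 3.786 = 1.321
P(T ≤ 42) = Φ(1.321) ≈ 0.907

0.907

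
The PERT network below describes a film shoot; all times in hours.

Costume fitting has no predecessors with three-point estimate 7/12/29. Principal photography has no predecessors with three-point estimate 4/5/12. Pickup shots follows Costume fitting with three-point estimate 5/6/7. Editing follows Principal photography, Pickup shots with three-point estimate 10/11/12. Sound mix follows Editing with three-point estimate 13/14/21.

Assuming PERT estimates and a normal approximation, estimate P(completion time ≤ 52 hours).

0.937

te_Costume fitting = (7 + 4·12 + 29)/6 = 84/6 = 14; σ²_Costume fitting = ((29−7)/6)² = 13.444
te_Principal photography = (4 + 4·5 + 12)/6 = 36/6 = 6; σ²_Principal photography = ((12−4)/6)² = 1.778
te_Pickup shots = (5 + 4·6 + 7)/6 = 36/6 = 6; σ²_Pickup shots = ((7−5)/6)² = 0.111
te_Editing = (10 + 4·11 + 12)/6 = 66/6 = 11; σ²_Editing = ((12−10)/6)² = 0.111
te_Sound mix = (13 + 4·14 + 21)/6 = 90/6 = 15; σ²_Sound mix = ((21−13)/6)² = 1.778

Forward pass:
ES_Costume fitting = 0; EF_Costume fitting = 14
ES_Principal photography = 0; EF_Principal photography = 6
ES_Pickup shots = 14; EF_Pickup shots = 14+6 = 20
ES_Editing = max(EF_Principal photography=6, EF_Pickup shots=20) = 20; EF_Editing = 20+11 = 31
ES_Sound mix = 31; EF_Sound mix = 31+15 = 46
Expected project duration μ = 46 hours. Critical path: Costume fitting → Pickup shots → Editing → Sound mix.

Variance along critical path = 13.444 + 0.111 + 0.111 + 1.778 = 15.444; σ = √15.444 = 3.930 hours.
Z = (52 − 46) / 3.930 = 1.527
P(T ≤ 52) = Φ(1.527) ≈ 0.937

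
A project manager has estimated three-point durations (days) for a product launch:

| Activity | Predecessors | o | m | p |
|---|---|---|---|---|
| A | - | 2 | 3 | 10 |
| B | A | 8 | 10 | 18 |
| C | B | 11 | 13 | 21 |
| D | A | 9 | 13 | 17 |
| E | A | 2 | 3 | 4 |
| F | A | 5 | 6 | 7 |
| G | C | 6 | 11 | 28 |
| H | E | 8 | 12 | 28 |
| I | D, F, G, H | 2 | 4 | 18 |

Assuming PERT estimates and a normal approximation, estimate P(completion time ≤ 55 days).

te_A = (2 + 4·3 + 10)/6 = 24/6 = 4; σ²_A = ((10−2)/6)² = 1.778
te_B = (8 + 4·10 + 18)/6 = 66/6 = 11; σ²_B = ((18−8)/6)² = 2.778
te_C = (11 + 4·13 + 21)/6 = 84/6 = 14; σ²_C = ((21−11)/6)² = 2.778
te_D = (9 + 4·13 + 17)/6 = 78/6 = 13; σ²_D = ((17−9)/6)² = 1.778
te_E = (2 + 4·3 + 4)/6 = 18/6 = 3; σ²_E = ((4−2)/6)² = 0.111
te_F = (5 + 4·6 + 7)/6 = 36/6 = 6; σ²_F = ((7−5)/6)² = 0.111
te_G = (6 + 4·11 + 28)/6 = 78/6 = 13; σ²_G = ((28−6)/6)² = 13.444
te_H = (8 + 4·12 + 28)/6 = 84/6 = 14; σ²_H = ((28−8)/6)² = 11.111
te_I = (2 + 4·4 + 18)/6 = 36/6 = 6; σ²_I = ((18−2)/6)² = 7.111

Forward pass:
ES_A = 0; EF_A = 4
ES_B = 4; EF_B = 4+11 = 15
ES_C = 15; EF_C = 15+14 = 29
ES_D = 4; EF_D = 4+13 = 17
ES_E = 4; EF_E = 4+3 = 7
ES_F = 4; EF_F = 4+6 = 10
ES_G = 29; EF_G = 29+13 = 42
ES_H = 7; EF_H = 7+14 = 21
ES_I = max(EF_D=17, EF_F=10, EF_G=42, EF_H=21) = 42; EF_I = 42+6 = 48
Expected project duration μ = 48 days. Critical path: A → B → C → G → I.

Variance along critical path = 1.778 + 2.778 + 2.778 + 13.444 + 7.111 = 27.889; σ = √27.889 = 5.281 days.
Z = (55 − 48) / 5.281 = 1.326
P(T ≤ 55) = Φ(1.326) ≈ 0.907

0.907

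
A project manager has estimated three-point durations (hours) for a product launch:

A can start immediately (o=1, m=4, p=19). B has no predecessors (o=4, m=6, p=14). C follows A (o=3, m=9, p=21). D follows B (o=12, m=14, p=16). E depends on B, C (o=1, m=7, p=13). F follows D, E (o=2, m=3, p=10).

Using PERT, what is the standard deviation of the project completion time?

4.88 hours

te_A = (1 + 4·4 + 19)/6 = 36/6 = 6; σ²_A = ((19−1)/6)² = 9.000
te_B = (4 + 4·6 + 14)/6 = 42/6 = 7; σ²_B = ((14−4)/6)² = 2.778
te_C = (3 + 4·9 + 21)/6 = 60/6 = 10; σ²_C = ((21−3)/6)² = 9.000
te_D = (12 + 4·14 + 16)/6 = 84/6 = 14; σ²_D = ((16−12)/6)² = 0.444
te_E = (1 + 4·7 + 13)/6 = 42/6 = 7; σ²_E = ((13−1)/6)² = 4.000
te_F = (2 + 4·3 + 10)/6 = 24/6 = 4; σ²_F = ((10−2)/6)² = 1.778

Forward pass:
ES_A = 0; EF_A = 6
ES_B = 0; EF_B = 7
ES_C = 6; EF_C = 6+10 = 16
ES_D = 7; EF_D = 7+14 = 21
ES_E = max(EF_B=7, EF_C=16) = 16; EF_E = 16+7 = 23
ES_F = max(EF_D=21, EF_E=23) = 23; EF_F = 23+4 = 27
Expected project duration μ = 27 hours. Critical path: A → C → E → F.

Variance along critical path = 9.000 + 9.000 + 4.000 + 1.778 = 23.778
σ = √23.778 = 4.876 hours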